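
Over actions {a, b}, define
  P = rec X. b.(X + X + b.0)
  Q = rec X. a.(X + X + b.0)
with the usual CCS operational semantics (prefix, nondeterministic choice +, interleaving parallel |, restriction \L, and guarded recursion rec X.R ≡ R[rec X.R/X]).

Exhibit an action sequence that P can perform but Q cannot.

LTS(P): 3 reachable states
  m0 = rec X. b.(X + X + b.0) → --b--▸ m1
  m1 = (rec X. b.(X + X + b.0)) + (rec X. b.(X + X + b.0)) + b.0 → --b--▸ m1, --b--▸ m2
  m2 = 0 → ·
LTS(Q): 3 reachable states
  n0 = rec X. a.(X + X + b.0) → --a--▸ n1
  n1 = (rec X. a.(X + X + b.0)) + (rec X. a.(X + X + b.0)) + b.0 → --a--▸ n1, --b--▸ n2
  n2 = 0 → ·
Run σ = ⟨b⟩ on P: start {m0}
  [1] b ⇒ {m1}
  ✓ P
Run σ = ⟨b⟩ on Q: start {n0}
  [1] b ⇒ ∅ (Q stuck)

b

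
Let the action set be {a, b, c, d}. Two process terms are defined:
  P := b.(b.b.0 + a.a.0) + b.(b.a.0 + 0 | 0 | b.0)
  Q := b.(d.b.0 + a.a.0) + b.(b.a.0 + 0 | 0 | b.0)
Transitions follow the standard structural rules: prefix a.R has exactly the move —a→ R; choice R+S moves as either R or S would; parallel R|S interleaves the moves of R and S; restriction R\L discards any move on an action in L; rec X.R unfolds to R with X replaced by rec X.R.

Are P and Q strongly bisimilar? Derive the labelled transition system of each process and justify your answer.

P ≁ Q

P's transition system — 7 states:
  p0 = b.(b.b.0 + a.a.0) + b.(b.a.0 + 0 | 0 | b.0) | —b→ p1, —b→ p2
  p1 = b.a.0 + 0 | 0 | b.0 | —b→ p3, —b→ p4
  p2 = b.b.0 + a.a.0 | —a→ p4, —b→ p5
  p3 = 0 | 0 | 0 | stopped
  p4 = a.0 | —a→ p6
  p5 = b.0 | —b→ p6
  p6 = 0 | stopped
Q's transition system — 7 states:
  q0 = b.(d.b.0 + a.a.0) + b.(b.a.0 + 0 | 0 | b.0) | —b→ q1, —b→ q2
  q1 = b.a.0 + 0 | 0 | b.0 | —b→ q3, —b→ q4
  q2 = d.b.0 + a.a.0 | —a→ q4, —d→ q5
  q3 = 0 | 0 | 0 | stopped
  q4 = a.0 | —a→ q6
  q5 = b.0 | —b→ q6
  q6 = 0 | stopped
Partition-refinement fixed point:
  B0 = {p0}
  B1 = {p1, q1}
  B2 = {p4, q4}
  B3 = {p3, p6, q3, q6}
  B4 = {p2}
  B5 = {p5, q5}
  B6 = {q0}
  B7 = {q2}
p0 ∈ B0, q0 ∈ B6 → different blocks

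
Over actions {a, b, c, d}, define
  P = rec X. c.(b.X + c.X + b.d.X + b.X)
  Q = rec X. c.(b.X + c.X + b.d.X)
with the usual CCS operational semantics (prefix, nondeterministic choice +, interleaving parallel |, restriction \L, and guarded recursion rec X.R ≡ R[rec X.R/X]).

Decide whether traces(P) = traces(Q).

traces(P) = traces(Q)

LTS(P): 3 reachable states
  u0 = rec X. c.(b.X + c.X + b.d.X + b.X) :: ··c··> u1
  u1 = b.(rec X. c.(b.X + c.X + b.d.X + b.X)) + c.(rec X. c.(b.X + c.X + b.d.X + b.X)) + b.d.(rec X. c.(b.X + c.X + b.d.X + b.X)) + b.(rec X. c.(b.X + c.X + b.d.X + b.X)) :: ··b··> u0, ··b··> u2, ··c··> u0
  u2 = d.(rec X. c.(b.X + c.X + b.d.X + b.X)) :: ··d··> u0
LTS(Q): 3 reachable states
  v0 = rec X. c.(b.X + c.X + b.d.X) :: ··c··> v1
  v1 = b.(rec X. c.(b.X + c.X + b.d.X)) + c.(rec X. c.(b.X + c.X + b.d.X)) + b.d.(rec X. c.(b.X + c.X + b.d.X)) :: ··b··> v0, ··b··> v2, ··c··> v0
  v2 = d.(rec X. c.(b.X + c.X + b.d.X)) :: ··d··> v0
Partition-refinement fixed point:
  B0 = {u0, v0}
  B1 = {u1, v1}
  B2 = {u2, v2}
u0 ∈ B0, v0 ∈ B0 → same block
Bisimilar ⇒ trace-equivalent.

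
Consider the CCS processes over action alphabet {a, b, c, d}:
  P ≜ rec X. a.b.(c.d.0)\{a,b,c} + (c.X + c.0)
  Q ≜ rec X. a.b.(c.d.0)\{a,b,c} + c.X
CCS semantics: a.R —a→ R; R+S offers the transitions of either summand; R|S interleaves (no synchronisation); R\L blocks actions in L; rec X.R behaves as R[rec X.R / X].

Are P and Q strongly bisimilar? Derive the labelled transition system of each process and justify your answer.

LTS(P): 4 reachable states
  m0 = rec X. a.b.(c.d.0)\{a,b,c} + (c.X + c.0) | —a→ m1, —c→ m0, —c→ m2
  m1 = b.(c.d.0)\{a,b,c} | —b→ m3
  m2 = 0 | stopped
  m3 = (c.d.0)\{a,b,c} | stopped
LTS(Q): 3 reachable states
  n0 = rec X. a.b.(c.d.0)\{a,b,c} + c.X | —a→ n1, —c→ n0
  n1 = b.(c.d.0)\{a,b,c} | —b→ n2
  n2 = (c.d.0)\{a,b,c} | stopped
Coarsest stable partition (strong bisimilarity classes):
  B0 = {m0}
  B1 = {m1, n1}
  B2 = {m2, m3, n2}
  B3 = {n0}
m0 ∈ B0, n0 ∈ B3 → different blocks

not bisimilar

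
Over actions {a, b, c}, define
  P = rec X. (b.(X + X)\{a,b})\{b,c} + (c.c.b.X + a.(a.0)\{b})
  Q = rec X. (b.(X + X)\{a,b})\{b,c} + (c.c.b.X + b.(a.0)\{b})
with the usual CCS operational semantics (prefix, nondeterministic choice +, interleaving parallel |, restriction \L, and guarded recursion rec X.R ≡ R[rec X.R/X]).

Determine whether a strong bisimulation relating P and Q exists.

NO

LTS(P): 5 reachable states
  s0 = rec X. (b.(X + X)\{a,b})\{b,c} + (c.c.b.X + a.(a.0)\{b}) | -a-> s1, -c-> s2
  s1 = (a.0)\{b} | -a-> s3
  s2 = c.b.(rec X. (b.(X + X)\{a,b})\{b,c} + (c.c.b.X + a.(a.0)\{b})) | -c-> s4
  s3 = 0\{b} | deadlocked
  s4 = b.(rec X. (b.(X + X)\{a,b})\{b,c} + (c.c.b.X + a.(a.0)\{b})) | -b-> s0
LTS(Q): 5 reachable states
  t0 = rec X. (b.(X + X)\{a,b})\{b,c} + (c.c.b.X + b.(a.0)\{b}) | -b-> t1, -c-> t2
  t1 = (a.0)\{b} | -a-> t3
  t2 = c.b.(rec X. (b.(X + X)\{a,b})\{b,c} + (c.c.b.X + b.(a.0)\{b})) | -c-> t4
  t3 = 0\{b} | deadlocked
  t4 = b.(rec X. (b.(X + X)\{a,b})\{b,c} + (c.c.b.X + b.(a.0)\{b})) | -b-> t0
Coarsest stable partition (strong bisimilarity classes):
  B0 = {s0}
  B1 = {s1, t1}
  B2 = {s3, t3}
  B3 = {s2}
  B4 = {s4}
  B5 = {t0}
  B6 = {t2}
  B7 = {t4}
s0 ∈ B0, t0 ∈ B5 → different blocks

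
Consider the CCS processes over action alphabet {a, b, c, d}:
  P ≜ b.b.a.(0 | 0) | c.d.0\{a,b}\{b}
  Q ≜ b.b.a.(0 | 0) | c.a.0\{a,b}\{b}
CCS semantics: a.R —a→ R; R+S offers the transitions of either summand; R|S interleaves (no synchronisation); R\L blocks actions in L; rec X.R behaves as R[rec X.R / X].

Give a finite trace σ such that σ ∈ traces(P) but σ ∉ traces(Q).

cd

LTS(P): 12 reachable states
  p0 = b.b.a.(0 | 0) | c.d.0\{a,b}\{b} | =b=> p1, =c=> p2
  p1 = b.a.(0 | 0) | c.d.0\{a,b}\{b} | =b=> p3, =c=> p4
  p2 = b.b.a.(0 | 0) | d.0\{a,b}\{b} | =b=> p4, =d=> p5
  p3 = a.(0 | 0) | c.d.0\{a,b}\{b} | =a=> p6, =c=> p7
  p4 = b.a.(0 | 0) | d.0\{a,b}\{b} | =b=> p7, =d=> p8
  p5 = b.b.a.(0 | 0) | 0\{a,b}\{b} | =b=> p8
  p6 = 0 | 0 | c.d.0\{a,b}\{b} | =c=> p9
  p7 = a.(0 | 0) | d.0\{a,b}\{b} | =a=> p9, =d=> p10
  p8 = b.a.(0 | 0) | 0\{a,b}\{b} | =b=> p10
  p9 = 0 | 0 | d.0\{a,b}\{b} | =d=> p11
  p10 = a.(0 | 0) | 0\{a,b}\{b} | =a=> p11
  p11 = 0 | 0 | 0\{a,b}\{b} | ∅
LTS(Q): 12 reachable states
  q0 = b.b.a.(0 | 0) | c.a.0\{a,b}\{b} | =b=> q1, =c=> q2
  q1 = b.a.(0 | 0) | c.a.0\{a,b}\{b} | =b=> q3, =c=> q4
  q2 = b.b.a.(0 | 0) | a.0\{a,b}\{b} | =a=> q5, =b=> q4
  q3 = a.(0 | 0) | c.a.0\{a,b}\{b} | =a=> q6, =c=> q7
  q4 = b.a.(0 | 0) | a.0\{a,b}\{b} | =a=> q8, =b=> q7
  q5 = b.b.a.(0 | 0) | 0\{a,b}\{b} | =b=> q8
  q6 = 0 | 0 | c.a.0\{a,b}\{b} | =c=> q9
  q7 = a.(0 | 0) | a.0\{a,b}\{b} | =a=> q10, =a=> q9
  q8 = b.a.(0 | 0) | 0\{a,b}\{b} | =b=> q10
  q9 = 0 | 0 | a.0\{a,b}\{b} | =a=> q11
  q10 = a.(0 | 0) | 0\{a,b}\{b} | =a=> q11
  q11 = 0 | 0 | 0\{a,b}\{b} | ∅
Executing cd from P (initial set {p0}):
  after c @ step 1: {p2}
  after d @ step 2: {p5}
  — P admits the full trace.
Executing cd from Q (initial set {q0}):
  after c @ step 1: {q2}
  after d @ step 2: no successor for Q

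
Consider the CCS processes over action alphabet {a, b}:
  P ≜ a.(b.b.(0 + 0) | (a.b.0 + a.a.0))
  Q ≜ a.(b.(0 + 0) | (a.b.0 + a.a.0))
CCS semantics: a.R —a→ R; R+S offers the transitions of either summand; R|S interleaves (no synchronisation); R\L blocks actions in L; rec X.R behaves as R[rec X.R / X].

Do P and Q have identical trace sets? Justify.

traces(P) ≠ traces(Q) — witness ⟨abb⟩

P's transition system — 13 states:
  m0 = a.(b.b.(0 + 0) | (a.b.0 + a.a.0)) → -a-> m1
  m1 = b.b.(0 + 0) | (a.b.0 + a.a.0) → -a-> m2, -a-> m3, -b-> m4
  m2 = b.b.(0 + 0) | a.0 → -a-> m5, -b-> m6
  m3 = b.b.(0 + 0) | b.0 → -b-> m5, -b-> m7
  m4 = b.(0 + 0) | (a.b.0 + a.a.0) → -a-> m6, -a-> m7, -b-> m8
  m5 = b.b.(0 + 0) | 0 → -b-> m9
  m6 = b.(0 + 0) | a.0 → -a-> m9, -b-> m10
  m7 = b.(0 + 0) | b.0 → -b-> m11, -b-> m9
  m8 = (0 + 0) | (a.b.0 + a.a.0) → -a-> m10, -a-> m11
  m9 = b.(0 + 0) | 0 → -b-> m12
  m10 = (0 + 0) | a.0 → -a-> m12
  m11 = (0 + 0) | b.0 → -b-> m12
  m12 = (0 + 0) | 0 → deadlocked
Q's transition system — 9 states:
  n0 = a.(b.(0 + 0) | (a.b.0 + a.a.0)) → -a-> n1
  n1 = b.(0 + 0) | (a.b.0 + a.a.0) → -a-> n2, -a-> n3, -b-> n4
  n2 = b.(0 + 0) | a.0 → -a-> n5, -b-> n6
  n3 = b.(0 + 0) | b.0 → -b-> n5, -b-> n7
  n4 = (0 + 0) | (a.b.0 + a.a.0) → -a-> n6, -a-> n7
  n5 = b.(0 + 0) | 0 → -b-> n8
  n6 = (0 + 0) | a.0 → -a-> n8
  n7 = (0 + 0) | b.0 → -b-> n8
  n8 = (0 + 0) | 0 → deadlocked
Run σ = ⟨abb⟩ on P: start {m0}
  after a @ step 1: {m1}
  after b @ step 2: {m4}
  after b @ step 3: {m8}
  P completes σ.
Run σ = ⟨abb⟩ on Q: start {n0}
  after a @ step 1: {n1}
  after b @ step 2: {n4}
  after b @ step 3: ∅ (Q stuck)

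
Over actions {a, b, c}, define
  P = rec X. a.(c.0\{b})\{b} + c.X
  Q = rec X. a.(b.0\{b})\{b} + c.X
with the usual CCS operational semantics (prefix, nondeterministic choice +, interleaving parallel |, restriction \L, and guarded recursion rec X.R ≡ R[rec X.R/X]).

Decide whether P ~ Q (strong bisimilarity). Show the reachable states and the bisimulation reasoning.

NO

Reachable graph of P (3 states):
  m0 = rec X. a.(c.0\{b})\{b} + c.X :: —a→ m1, —c→ m0
  m1 = (c.0\{b})\{b} :: —c→ m2
  m2 = 0\{b}\{b} :: ·
Reachable graph of Q (2 states):
  n0 = rec X. a.(b.0\{b})\{b} + c.X :: —a→ n1, —c→ n0
  n1 = (b.0\{b})\{b} :: ·
Coarsest stable partition (strong bisimilarity classes):
  B0 = {m0}
  B1 = {m1}
  B2 = {m2, n1}
  B3 = {n0}
m0 ∈ B0, n0 ∈ B3 → different blocks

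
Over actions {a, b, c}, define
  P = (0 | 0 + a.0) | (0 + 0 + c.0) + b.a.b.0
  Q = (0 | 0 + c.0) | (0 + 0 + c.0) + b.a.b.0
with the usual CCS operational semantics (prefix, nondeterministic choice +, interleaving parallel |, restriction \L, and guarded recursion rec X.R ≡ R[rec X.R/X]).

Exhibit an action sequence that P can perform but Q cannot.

LTS(P): 7 reachable states
  s0 = (0 | 0 + a.0) | (0 + 0 + c.0) + b.a.b.0 :: =a=> s1, =b=> s2, =c=> s3
  s1 = 0 | (0 + 0 + c.0) :: =c=> s4
  s2 = a.b.0 :: =a=> s5
  s3 = (0 | 0 + a.0) | 0 :: =a=> s4
  s4 = 0 | 0 :: stopped
  s5 = b.0 :: =b=> s6
  s6 = 0 :: stopped
LTS(Q): 7 reachable states
  t0 = (0 | 0 + c.0) | (0 + 0 + c.0) + b.a.b.0 :: =b=> t1, =c=> t2, =c=> t3
  t1 = a.b.0 :: =a=> t4
  t2 = (0 | 0 + c.0) | 0 :: =c=> t5
  t3 = 0 | (0 + 0 + c.0) :: =c=> t5
  t4 = b.0 :: =b=> t6
  t5 = 0 | 0 :: stopped
  t6 = 0 :: stopped
Run σ = ⟨a⟩ on P: start {s0}
  [1] a ⇒ {s1}
  — P admits the full trace.
Run σ = ⟨a⟩ on Q: start {t0}
  [1] a ⇒ ∅  — Q cannot continue

a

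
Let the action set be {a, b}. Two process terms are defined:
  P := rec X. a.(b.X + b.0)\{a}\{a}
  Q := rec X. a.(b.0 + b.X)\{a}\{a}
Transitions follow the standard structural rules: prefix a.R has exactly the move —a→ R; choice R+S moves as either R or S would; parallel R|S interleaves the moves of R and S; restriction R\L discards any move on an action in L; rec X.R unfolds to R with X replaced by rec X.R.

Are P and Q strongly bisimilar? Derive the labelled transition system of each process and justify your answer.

P ~ Q

Reachable graph of P (4 states):
  m0 = rec X. a.(b.X + b.0)\{a}\{a} | =a=> m1
  m1 = (b.(rec X. a.(b.X + b.0)\{a}\{a}) + b.0)\{a}\{a} | =b=> m2, =b=> m3
  m2 = (rec X. a.(b.X + b.0)\{a}\{a})\{a}\{a} | stopped
  m3 = 0\{a}\{a} | stopped
Reachable graph of Q (4 states):
  n0 = rec X. a.(b.0 + b.X)\{a}\{a} | =a=> n1
  n1 = (b.0 + b.(rec X. a.(b.0 + b.X)\{a}\{a}))\{a}\{a} | =b=> n2, =b=> n3
  n2 = (rec X. a.(b.0 + b.X)\{a}\{a})\{a}\{a} | stopped
  n3 = 0\{a}\{a} | stopped
Coarsest stable partition (strong bisimilarity classes):
  B0 = {m0, n0}
  B1 = {m1, n1}
  B2 = {m2, m3, n2, n3}
m0 ∈ B0, n0 ∈ B0 → same block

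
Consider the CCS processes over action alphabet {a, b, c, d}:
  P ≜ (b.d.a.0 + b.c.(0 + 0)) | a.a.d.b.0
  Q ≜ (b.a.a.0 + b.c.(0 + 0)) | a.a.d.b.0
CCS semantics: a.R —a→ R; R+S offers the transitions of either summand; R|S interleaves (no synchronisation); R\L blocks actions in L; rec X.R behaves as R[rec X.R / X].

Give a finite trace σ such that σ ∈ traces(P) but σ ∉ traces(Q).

bd

P's transition system — 30 states:
  p0 = (b.d.a.0 + b.c.(0 + 0)) | a.a.d.b.0 → --a--▸ p1, --b--▸ p2, --b--▸ p3
  p1 = (b.d.a.0 + b.c.(0 + 0)) | a.d.b.0 → --a--▸ p4, --b--▸ p5, --b--▸ p6
  p2 = c.(0 + 0) | a.a.d.b.0 → --a--▸ p5, --c--▸ p7
  p3 = d.a.0 | a.a.d.b.0 → --a--▸ p6, --d--▸ p8
  p4 = (b.d.a.0 + b.c.(0 + 0)) | d.b.0 → --b--▸ p10, --b--▸ p9, --d--▸ p11
  p5 = c.(0 + 0) | a.d.b.0 → --a--▸ p9, --c--▸ p12
  p6 = d.a.0 | a.d.b.0 → --a--▸ p10, --d--▸ p13
  p7 = (0 + 0) | a.a.d.b.0 → --a--▸ p12
  p8 = a.0 | a.a.d.b.0 → --a--▸ p13, --a--▸ p14
  p9 = c.(0 + 0) | d.b.0 → --c--▸ p15, --d--▸ p16
  p10 = d.a.0 | d.b.0 → --d--▸ p17, --d--▸ p18
  p11 = (b.d.a.0 + b.c.(0 + 0)) | b.0 → --b--▸ p16, --b--▸ p18, --b--▸ p19
  p12 = (0 + 0) | a.d.b.0 → --a--▸ p15
  p13 = a.0 | a.d.b.0 → --a--▸ p17, --a--▸ p20
  p14 = 0 | a.a.d.b.0 → --a--▸ p20
  p15 = (0 + 0) | d.b.0 → --d--▸ p21
  p16 = c.(0 + 0) | b.0 → --b--▸ p22, --c--▸ p21
  p17 = a.0 | d.b.0 → --a--▸ p23, --d--▸ p24
  p18 = d.a.0 | b.0 → --b--▸ p25, --d--▸ p24
  p19 = (b.d.a.0 + b.c.(0 + 0)) | 0 → --b--▸ p22, --b--▸ p25
  p20 = 0 | a.d.b.0 → --a--▸ p23
  p21 = (0 + 0) | b.0 → --b--▸ p26
  p22 = c.(0 + 0) | 0 → --c--▸ p26
  p23 = 0 | d.b.0 → --d--▸ p27
  p24 = a.0 | b.0 → --a--▸ p27, --b--▸ p28
  p25 = d.a.0 | 0 → --d--▸ p28
  p26 = (0 + 0) | 0 → deadlocked
  p27 = 0 | b.0 → --b--▸ p29
  p28 = a.0 | 0 → --a--▸ p29
  p29 = 0 | 0 → deadlocked
Q's transition system — 30 states:
  q0 = (b.a.a.0 + b.c.(0 + 0)) | a.a.d.b.0 → --a--▸ q1, --b--▸ q2, --b--▸ q3
  q1 = (b.a.a.0 + b.c.(0 + 0)) | a.d.b.0 → --a--▸ q4, --b--▸ q5, --b--▸ q6
  q2 = a.a.0 | a.a.d.b.0 → --a--▸ q5, --a--▸ q7
  q3 = c.(0 + 0) | a.a.d.b.0 → --a--▸ q6, --c--▸ q8
  q4 = (b.a.a.0 + b.c.(0 + 0)) | d.b.0 → --b--▸ q10, --b--▸ q9, --d--▸ q11
  q5 = a.a.0 | a.d.b.0 → --a--▸ q12, --a--▸ q9
  q6 = c.(0 + 0) | a.d.b.0 → --a--▸ q10, --c--▸ q13
  q7 = a.0 | a.a.d.b.0 → --a--▸ q12, --a--▸ q14
  q8 = (0 + 0) | a.a.d.b.0 → --a--▸ q13
  q9 = a.a.0 | d.b.0 → --a--▸ q15, --d--▸ q16
  q10 = c.(0 + 0) | d.b.0 → --c--▸ q17, --d--▸ q18
  q11 = (b.a.a.0 + b.c.(0 + 0)) | b.0 → --b--▸ q16, --b--▸ q18, --b--▸ q19
  q12 = a.0 | a.d.b.0 → --a--▸ q15, --a--▸ q20
  q13 = (0 + 0) | a.d.b.0 → --a--▸ q17
  q14 = 0 | a.a.d.b.0 → --a--▸ q20
  q15 = a.0 | d.b.0 → --a--▸ q21, --d--▸ q22
  q16 = a.a.0 | b.0 → --a--▸ q22, --b--▸ q23
  q17 = (0 + 0) | d.b.0 → --d--▸ q24
  q18 = c.(0 + 0) | b.0 → --b--▸ q25, --c--▸ q24
  q19 = (b.a.a.0 + b.c.(0 + 0)) | 0 → --b--▸ q23, --b--▸ q25
  q20 = 0 | a.d.b.0 → --a--▸ q21
  q21 = 0 | d.b.0 → --d--▸ q26
  q22 = a.0 | b.0 → --a--▸ q26, --b--▸ q27
  q23 = a.a.0 | 0 → --a--▸ q27
  q24 = (0 + 0) | b.0 → --b--▸ q28
  q25 = c.(0 + 0) | 0 → --c--▸ q28
  q26 = 0 | b.0 → --b--▸ q29
  q27 = a.0 | 0 → --a--▸ q29
  q28 = (0 + 0) | 0 → deadlocked
  q29 = 0 | 0 → deadlocked
Trace ⟨bd⟩ through P, begin at {p0}:
  after b @ step 1: {p2, p3}
  after d @ step 2: {p8}
  P completes σ.
Trace ⟨bd⟩ through Q, begin at {q0}:
  after b @ step 1: {q2, q3}
  after d @ step 2: ∅  — Q cannot continue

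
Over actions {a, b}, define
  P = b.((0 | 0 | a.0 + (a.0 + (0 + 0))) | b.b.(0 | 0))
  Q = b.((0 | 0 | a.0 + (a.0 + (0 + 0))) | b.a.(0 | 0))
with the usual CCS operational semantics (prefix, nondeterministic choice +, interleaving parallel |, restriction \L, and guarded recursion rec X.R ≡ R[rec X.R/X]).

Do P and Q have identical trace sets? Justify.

Reachable graph of P (10 states):
  u0 = b.((0 | 0 | a.0 + (a.0 + (0 + 0))) | b.b.(0 | 0)) → =b=> u1
  u1 = (0 | 0 | a.0 + (a.0 + (0 + 0))) | b.b.(0 | 0) → =a=> u2, =a=> u3, =b=> u4
  u2 = 0 | 0 | 0 | b.b.(0 | 0) → =b=> u5
  u3 = 0 | b.b.(0 | 0) → =b=> u6
  u4 = (0 | 0 | a.0 + (a.0 + (0 + 0))) | b.(0 | 0) → =a=> u5, =a=> u6, =b=> u7
  u5 = 0 | 0 | 0 | b.(0 | 0) → =b=> u8
  u6 = 0 | b.(0 | 0) → =b=> u9
  u7 = (0 | 0 | a.0 + (a.0 + (0 + 0))) | (0 | 0) → =a=> u8, =a=> u9
  u8 = 0 | 0 | 0 | (0 | 0) → stopped
  u9 = 0 | (0 | 0) → stopped
Reachable graph of Q (10 states):
  v0 = b.((0 | 0 | a.0 + (a.0 + (0 + 0))) | b.a.(0 | 0)) → =b=> v1
  v1 = (0 | 0 | a.0 + (a.0 + (0 + 0))) | b.a.(0 | 0) → =a=> v2, =a=> v3, =b=> v4
  v2 = 0 | 0 | 0 | b.a.(0 | 0) → =b=> v5
  v3 = 0 | b.a.(0 | 0) → =b=> v6
  v4 = (0 | 0 | a.0 + (a.0 + (0 + 0))) | a.(0 | 0) → =a=> v5, =a=> v6, =a=> v7
  v5 = 0 | 0 | 0 | a.(0 | 0) → =a=> v8
  v6 = 0 | a.(0 | 0) → =a=> v9
  v7 = (0 | 0 | a.0 + (a.0 + (0 + 0))) | (0 | 0) → =a=> v8, =a=> v9
  v8 = 0 | 0 | 0 | (0 | 0) → stopped
  v9 = 0 | (0 | 0) → stopped
Executing bbb from P (initial set {u0}):
  [1] b ⇒ {u1}
  [2] b ⇒ {u4}
  [3] b ⇒ {u7}
  — P admits the full trace.
Executing bbb from Q (initial set {v0}):
  [1] b ⇒ {v1}
  [2] b ⇒ {v4}
  [3] b ⇒ no successor for Q

trace-distinct — witness ⟨bbb⟩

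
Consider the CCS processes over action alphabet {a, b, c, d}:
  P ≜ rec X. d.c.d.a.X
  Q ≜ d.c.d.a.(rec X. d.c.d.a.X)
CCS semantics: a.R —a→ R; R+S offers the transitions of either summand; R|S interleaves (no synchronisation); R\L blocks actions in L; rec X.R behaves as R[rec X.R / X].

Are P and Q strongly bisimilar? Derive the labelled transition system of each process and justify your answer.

bisimilar

LTS(P): 4 reachable states
  m0 = rec X. d.c.d.a.X → ··d··> m1
  m1 = c.d.a.(rec X. d.c.d.a.X) → ··c··> m2
  m2 = d.a.(rec X. d.c.d.a.X) → ··d··> m3
  m3 = a.(rec X. d.c.d.a.X) → ··a··> m0
LTS(Q): 5 reachable states
  n0 = d.c.d.a.(rec X. d.c.d.a.X) → ··d··> n1
  n1 = c.d.a.(rec X. d.c.d.a.X) → ··c··> n2
  n2 = d.a.(rec X. d.c.d.a.X) → ··d··> n3
  n3 = a.(rec X. d.c.d.a.X) → ··a··> n4
  n4 = rec X. d.c.d.a.X → ··d··> n1
Coarsest stable partition (strong bisimilarity classes):
  B0 = {m0, n0, n4}
  B1 = {m1, n1}
  B2 = {m2, n2}
  B3 = {m3, n3}
m0 ∈ B0, n0 ∈ B0 → same block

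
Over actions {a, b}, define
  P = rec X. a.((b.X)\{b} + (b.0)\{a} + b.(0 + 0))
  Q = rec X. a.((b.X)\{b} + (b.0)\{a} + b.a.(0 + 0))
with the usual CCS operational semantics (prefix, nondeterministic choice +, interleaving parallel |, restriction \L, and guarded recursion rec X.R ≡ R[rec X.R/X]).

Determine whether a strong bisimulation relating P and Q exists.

LTS(P): 4 reachable states
  m0 = rec X. a.((b.X)\{b} + (b.0)\{a} + b.(0 + 0)) has moves ··a··> m1
  m1 = (b.(rec X. a.((b.X)\{b} + (b.0)\{a} + b.(0 + 0))))\{b} + (b.0)\{a} + b.(0 + 0) has moves ··b··> m2, ··b··> m3
  m2 = 0 + 0 has moves ∅
  m3 = 0\{a} has moves ∅
LTS(Q): 5 reachable states
  n0 = rec X. a.((b.X)\{b} + (b.0)\{a} + b.a.(0 + 0)) has moves ··a··> n1
  n1 = (b.(rec X. a.((b.X)\{b} + (b.0)\{a} + b.a.(0 + 0))))\{b} + (b.0)\{a} + b.a.(0 + 0) has moves ··b··> n2, ··b··> n3
  n2 = 0\{a} has moves ∅
  n3 = a.(0 + 0) has moves ··a··> n4
  n4 = 0 + 0 has moves ∅
Bisimilarity quotient blocks:
  B0 = {m0}
  B1 = {m1}
  B2 = {m2, m3, n2, n4}
  B3 = {n0}
  B4 = {n1}
  B5 = {n3}
m0 ∈ B0, n0 ∈ B3 → different blocks

not bisimilar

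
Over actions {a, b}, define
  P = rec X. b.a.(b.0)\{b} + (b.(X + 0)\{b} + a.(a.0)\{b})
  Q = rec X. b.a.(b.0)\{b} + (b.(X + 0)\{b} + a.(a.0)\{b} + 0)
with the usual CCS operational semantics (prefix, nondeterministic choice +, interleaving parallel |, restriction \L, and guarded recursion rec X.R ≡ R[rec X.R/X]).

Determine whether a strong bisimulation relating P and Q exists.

bisimilar

LTS(P): 8 reachable states
  p0 = rec X. b.a.(b.0)\{b} + (b.(X + 0)\{b} + a.(a.0)\{b}) ⊢ —a→ p1, —b→ p2, —b→ p3
  p1 = (a.0)\{b} ⊢ —a→ p4
  p2 = ((rec X. b.a.(b.0)\{b} + (b.(X + 0)\{b} + a.(a.0)\{b})) + 0)\{b} ⊢ —a→ p5
  p3 = a.(b.0)\{b} ⊢ —a→ p6
  p4 = 0\{b} ⊢ stopped
  p5 = (a.0)\{b}\{b} ⊢ —a→ p7
  p6 = (b.0)\{b} ⊢ stopped
  p7 = 0\{b}\{b} ⊢ stopped
LTS(Q): 8 reachable states
  q0 = rec X. b.a.(b.0)\{b} + (b.(X + 0)\{b} + a.(a.0)\{b} + 0) ⊢ —a→ q1, —b→ q2, —b→ q3
  q1 = (a.0)\{b} ⊢ —a→ q4
  q2 = ((rec X. b.a.(b.0)\{b} + (b.(X + 0)\{b} + a.(a.0)\{b} + 0)) + 0)\{b} ⊢ —a→ q5
  q3 = a.(b.0)\{b} ⊢ —a→ q6
  q4 = 0\{b} ⊢ stopped
  q5 = (a.0)\{b}\{b} ⊢ —a→ q7
  q6 = (b.0)\{b} ⊢ stopped
  q7 = 0\{b}\{b} ⊢ stopped
Coarsest stable partition (strong bisimilarity classes):
  B0 = {p0, q0}
  B1 = {p1, p3, p5, q1, q3, q5}
  B2 = {p4, p6, p7, q4, q6, q7}
  B3 = {p2, q2}
p0 ∈ B0, q0 ∈ B0 → same block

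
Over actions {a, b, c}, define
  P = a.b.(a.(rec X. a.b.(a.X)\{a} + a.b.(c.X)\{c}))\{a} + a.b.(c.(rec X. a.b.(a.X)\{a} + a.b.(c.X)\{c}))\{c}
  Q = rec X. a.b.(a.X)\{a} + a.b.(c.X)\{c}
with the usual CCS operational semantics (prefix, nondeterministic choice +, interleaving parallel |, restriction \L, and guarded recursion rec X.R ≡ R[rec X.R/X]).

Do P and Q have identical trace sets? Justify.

P's transition system — 5 states:
  s0 = a.b.(a.(rec X. a.b.(a.X)\{a} + a.b.(c.X)\{c}))\{a} + a.b.(c.(rec X. a.b.(a.X)\{a} + a.b.(c.X)\{c}))\{c} :: --a--▸ s1, --a--▸ s2
  s1 = b.(a.(rec X. a.b.(a.X)\{a} + a.b.(c.X)\{c}))\{a} :: --b--▸ s3
  s2 = b.(c.(rec X. a.b.(a.X)\{a} + a.b.(c.X)\{c}))\{c} :: --b--▸ s4
  s3 = (a.(rec X. a.b.(a.X)\{a} + a.b.(c.X)\{c}))\{a} :: ∅
  s4 = (c.(rec X. a.b.(a.X)\{a} + a.b.(c.X)\{c}))\{c} :: ∅
Q's transition system — 5 states:
  t0 = rec X. a.b.(a.X)\{a} + a.b.(c.X)\{c} :: --a--▸ t1, --a--▸ t2
  t1 = b.(a.(rec X. a.b.(a.X)\{a} + a.b.(c.X)\{c}))\{a} :: --b--▸ t3
  t2 = b.(c.(rec X. a.b.(a.X)\{a} + a.b.(c.X)\{c}))\{c} :: --b--▸ t4
  t3 = (a.(rec X. a.b.(a.X)\{a} + a.b.(c.X)\{c}))\{a} :: ∅
  t4 = (c.(rec X. a.b.(a.X)\{a} + a.b.(c.X)\{c}))\{c} :: ∅
Coarsest stable partition (strong bisimilarity classes):
  B0 = {s0, t0}
  B1 = {s1, s2, t1, t2}
  B2 = {s3, s4, t3, t4}
s0 ∈ B0, t0 ∈ B0 → same block
Bisimilar ⇒ trace-equivalent.

traces(P) = traces(Q)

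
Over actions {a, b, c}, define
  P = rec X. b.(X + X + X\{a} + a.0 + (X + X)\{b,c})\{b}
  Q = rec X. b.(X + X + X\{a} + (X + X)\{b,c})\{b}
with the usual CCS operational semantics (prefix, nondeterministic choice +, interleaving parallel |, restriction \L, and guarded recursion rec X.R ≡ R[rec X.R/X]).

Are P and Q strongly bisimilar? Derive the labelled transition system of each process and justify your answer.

P ≁ Q

P's transition system — 3 states:
  u0 = rec X. b.(X + X + X\{a} + a.0 + (X + X)\{b,c})\{b} has moves ··b··> u1
  u1 = ((rec X. b.(X + X + X\{a} + a.0 + (X + X)\{b,c})\{b}) + (rec X. b.(X + X + X\{a} + a.0 + (X + X)\{b,c})\{b}) + (rec X. b.(X + X + X\{a} + a.0 + (X + X)\{b,c})\{b})\{a} + a.0 + ((rec X. b.(X + X + X\{a} + a.0 + (X + X)\{b,c})\{b}) + (rec X. b.(X + X + X\{a} + a.0 + (X + X)\{b,c})\{b}))\{b,c})\{b} has moves ··a··> u2
  u2 = 0\{b} has moves ·
Q's transition system — 2 states:
  v0 = rec X. b.(X + X + X\{a} + (X + X)\{b,c})\{b} has moves ··b··> v1
  v1 = ((rec X. b.(X + X + X\{a} + (X + X)\{b,c})\{b}) + (rec X. b.(X + X + X\{a} + (X + X)\{b,c})\{b}) + (rec X. b.(X + X + X\{a} + (X + X)\{b,c})\{b})\{a} + ((rec X. b.(X + X + X\{a} + (X + X)\{b,c})\{b}) + (rec X. b.(X + X + X\{a} + (X + X)\{b,c})\{b}))\{b,c})\{b} has moves ·
Coarsest stable partition (strong bisimilarity classes):
  B0 = {u0}
  B1 = {u1}
  B2 = {u2, v1}
  B3 = {v0}
u0 ∈ B0, v0 ∈ B3 → different blocks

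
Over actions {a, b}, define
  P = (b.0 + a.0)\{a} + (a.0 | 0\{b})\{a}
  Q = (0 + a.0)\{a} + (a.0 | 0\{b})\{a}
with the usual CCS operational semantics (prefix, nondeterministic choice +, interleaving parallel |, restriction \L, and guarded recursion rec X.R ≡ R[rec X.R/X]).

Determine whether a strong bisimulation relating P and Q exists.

not bisimilar

P's transition system — 2 states:
  m0 = (b.0 + a.0)\{a} + (a.0 | 0\{b})\{a} has moves —b→ m1
  m1 = 0\{a} has moves stopped
Q's transition system — 1 states:
  n0 = (0 + a.0)\{a} + (a.0 | 0\{b})\{a} has moves stopped
Partition-refinement fixed point:
  B0 = {m0}
  B1 = {m1, n0}
m0 ∈ B0, n0 ∈ B1 → different blocks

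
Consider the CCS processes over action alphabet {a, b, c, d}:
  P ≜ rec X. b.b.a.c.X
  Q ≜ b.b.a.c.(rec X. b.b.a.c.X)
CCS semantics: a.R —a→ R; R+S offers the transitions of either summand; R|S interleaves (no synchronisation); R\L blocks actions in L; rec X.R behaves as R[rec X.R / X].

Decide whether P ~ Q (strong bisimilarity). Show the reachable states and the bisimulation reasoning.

P's transition system — 4 states:
  p0 = rec X. b.b.a.c.X :: —b→ p1
  p1 = b.a.c.(rec X. b.b.a.c.X) :: —b→ p2
  p2 = a.c.(rec X. b.b.a.c.X) :: —a→ p3
  p3 = c.(rec X. b.b.a.c.X) :: —c→ p0
Q's transition system — 5 states:
  q0 = b.b.a.c.(rec X. b.b.a.c.X) :: —b→ q1
  q1 = b.a.c.(rec X. b.b.a.c.X) :: —b→ q2
  q2 = a.c.(rec X. b.b.a.c.X) :: —a→ q3
  q3 = c.(rec X. b.b.a.c.X) :: —c→ q4
  q4 = rec X. b.b.a.c.X :: —b→ q1
Coarsest stable partition (strong bisimilarity classes):
  B0 = {p0, q0, q4}
  B1 = {p1, q1}
  B2 = {p2, q2}
  B3 = {p3, q3}
p0 ∈ B0, q0 ∈ B0 → same block

YES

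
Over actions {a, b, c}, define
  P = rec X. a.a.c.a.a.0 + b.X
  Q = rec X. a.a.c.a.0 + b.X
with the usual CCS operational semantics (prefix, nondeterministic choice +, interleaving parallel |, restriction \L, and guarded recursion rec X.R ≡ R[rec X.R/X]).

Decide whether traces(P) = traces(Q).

Reachable graph of P (6 states):
  s0 = rec X. a.a.c.a.a.0 + b.X ⊢ -a-> s1, -b-> s0
  s1 = a.c.a.a.0 ⊢ -a-> s2
  s2 = c.a.a.0 ⊢ -c-> s3
  s3 = a.a.0 ⊢ -a-> s4
  s4 = a.0 ⊢ -a-> s5
  s5 = 0 ⊢ deadlocked
Reachable graph of Q (5 states):
  t0 = rec X. a.a.c.a.0 + b.X ⊢ -a-> t1, -b-> t0
  t1 = a.c.a.0 ⊢ -a-> t2
  t2 = c.a.0 ⊢ -c-> t3
  t3 = a.0 ⊢ -a-> t4
  t4 = 0 ⊢ deadlocked
Executing aacaa from P (initial set {s0}):
  after a @ step 1: {s1}
  after a @ step 2: {s2}
  after c @ step 3: {s3}
  after a @ step 4: {s4}
  after a @ step 5: {s5}
  P completes σ.
Executing aacaa from Q (initial set {t0}):
  after a @ step 1: {t1}
  after a @ step 2: {t2}
  after c @ step 3: {t3}
  after a @ step 4: {t4}
  after a @ step 5: ∅  — Q cannot continue

NO — witness ⟨aacaa⟩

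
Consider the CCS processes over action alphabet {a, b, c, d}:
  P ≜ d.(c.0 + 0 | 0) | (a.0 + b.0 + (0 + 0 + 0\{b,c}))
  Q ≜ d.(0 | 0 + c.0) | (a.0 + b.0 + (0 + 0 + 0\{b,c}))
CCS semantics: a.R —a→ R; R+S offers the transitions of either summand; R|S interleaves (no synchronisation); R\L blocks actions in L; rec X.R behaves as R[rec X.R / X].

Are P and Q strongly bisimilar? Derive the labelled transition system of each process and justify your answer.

P ~ Q

P's transition system — 6 states:
  s0 = d.(c.0 + 0 | 0) | (a.0 + b.0 + (0 + 0 + 0\{b,c})) :: -a-> s1, -b-> s1, -d-> s2
  s1 = d.(c.0 + 0 | 0) | 0 :: -d-> s3
  s2 = (c.0 + 0 | 0) | (a.0 + b.0 + (0 + 0 + 0\{b,c})) :: -a-> s3, -b-> s3, -c-> s4
  s3 = (c.0 + 0 | 0) | 0 :: -c-> s5
  s4 = 0 | (a.0 + b.0 + (0 + 0 + 0\{b,c})) :: -a-> s5, -b-> s5
  s5 = 0 | 0 :: ·
Q's transition system — 6 states:
  t0 = d.(0 | 0 + c.0) | (a.0 + b.0 + (0 + 0 + 0\{b,c})) :: -a-> t1, -b-> t1, -d-> t2
  t1 = d.(0 | 0 + c.0) | 0 :: -d-> t3
  t2 = (0 | 0 + c.0) | (a.0 + b.0 + (0 + 0 + 0\{b,c})) :: -a-> t3, -b-> t3, -c-> t4
  t3 = (0 | 0 + c.0) | 0 :: -c-> t5
  t4 = 0 | (a.0 + b.0 + (0 + 0 + 0\{b,c})) :: -a-> t5, -b-> t5
  t5 = 0 | 0 :: ·
Partition-refinement fixed point:
  B0 = {s0, t0}
  B1 = {s1, t1}
  B2 = {s3, t3}
  B3 = {s5, t5}
  B4 = {s2, t2}
  B5 = {s4, t4}
s0 ∈ B0, t0 ∈ B0 → same block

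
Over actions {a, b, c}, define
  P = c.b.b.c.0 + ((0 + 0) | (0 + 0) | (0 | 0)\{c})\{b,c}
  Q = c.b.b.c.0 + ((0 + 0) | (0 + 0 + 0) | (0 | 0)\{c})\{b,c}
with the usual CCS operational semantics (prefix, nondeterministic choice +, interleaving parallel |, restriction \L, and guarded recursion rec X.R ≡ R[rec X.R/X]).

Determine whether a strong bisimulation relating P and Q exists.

P ~ Q

P's transition system — 5 states:
  s0 = c.b.b.c.0 + ((0 + 0) | (0 + 0) | (0 | 0)\{c})\{b,c} | -c-> s1
  s1 = b.b.c.0 | -b-> s2
  s2 = b.c.0 | -b-> s3
  s3 = c.0 | -c-> s4
  s4 = 0 | deadlocked
Q's transition system — 5 states:
  t0 = c.b.b.c.0 + ((0 + 0) | (0 + 0 + 0) | (0 | 0)\{c})\{b,c} | -c-> t1
  t1 = b.b.c.0 | -b-> t2
  t2 = b.c.0 | -b-> t3
  t3 = c.0 | -c-> t4
  t4 = 0 | deadlocked
Bisimilarity quotient blocks:
  B0 = {s0, t0}
  B1 = {s1, t1}
  B2 = {s2, t2}
  B3 = {s3, t3}
  B4 = {s4, t4}
s0 ∈ B0, t0 ∈ B0 → same block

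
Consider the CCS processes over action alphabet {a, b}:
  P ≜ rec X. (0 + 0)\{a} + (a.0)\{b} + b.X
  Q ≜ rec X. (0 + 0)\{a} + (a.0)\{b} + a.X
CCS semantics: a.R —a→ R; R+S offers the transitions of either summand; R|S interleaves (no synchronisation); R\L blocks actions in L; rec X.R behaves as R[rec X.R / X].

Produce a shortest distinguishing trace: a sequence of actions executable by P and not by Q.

b

LTS(P): 2 reachable states
  u0 = rec X. (0 + 0)\{a} + (a.0)\{b} + b.X :: ··a··> u1, ··b··> u0
  u1 = 0\{b} :: deadlocked
LTS(Q): 2 reachable states
  v0 = rec X. (0 + 0)\{a} + (a.0)\{b} + a.X :: ··a··> v0, ··a··> v1
  v1 = 0\{b} :: deadlocked
Trace ⟨b⟩ through P, begin at {u0}:
  step 1 (b): {u0}
  ✓ P
Trace ⟨b⟩ through Q, begin at {v0}:
  step 1 (b): ∅  — Q cannot continue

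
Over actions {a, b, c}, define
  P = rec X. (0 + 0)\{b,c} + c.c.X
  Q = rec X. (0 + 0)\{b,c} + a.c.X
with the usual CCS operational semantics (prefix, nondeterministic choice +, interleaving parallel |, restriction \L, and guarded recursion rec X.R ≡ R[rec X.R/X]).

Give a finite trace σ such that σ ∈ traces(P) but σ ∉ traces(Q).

P's transition system — 2 states:
  p0 = rec X. (0 + 0)\{b,c} + c.c.X ⊢ --c--▸ p1
  p1 = c.(rec X. (0 + 0)\{b,c} + c.c.X) ⊢ --c--▸ p0
Q's transition system — 2 states:
  q0 = rec X. (0 + 0)\{b,c} + a.c.X ⊢ --a--▸ q1
  q1 = c.(rec X. (0 + 0)\{b,c} + a.c.X) ⊢ --c--▸ q0
Trace ⟨c⟩ through P, begin at {p0}:
  [1] c ⇒ {p1}
  P completes σ.
Trace ⟨c⟩ through Q, begin at {q0}:
  [1] c ⇒ ∅  — Q cannot continue

c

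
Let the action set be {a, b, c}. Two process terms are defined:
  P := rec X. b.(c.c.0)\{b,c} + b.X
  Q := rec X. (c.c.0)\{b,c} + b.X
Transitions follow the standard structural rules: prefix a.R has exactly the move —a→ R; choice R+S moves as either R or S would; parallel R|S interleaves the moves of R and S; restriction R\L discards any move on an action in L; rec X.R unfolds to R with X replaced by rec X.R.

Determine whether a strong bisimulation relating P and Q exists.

not bisimilar

LTS(P): 2 reachable states
  s0 = rec X. b.(c.c.0)\{b,c} + b.X → -b-> s0, -b-> s1
  s1 = (c.c.0)\{b,c} → (no moves)
LTS(Q): 1 reachable states
  t0 = rec X. (c.c.0)\{b,c} + b.X → -b-> t0
Bisimilarity quotient blocks:
  B0 = {s0}
  B1 = {s1}
  B2 = {t0}
s0 ∈ B0, t0 ∈ B2 → different blocks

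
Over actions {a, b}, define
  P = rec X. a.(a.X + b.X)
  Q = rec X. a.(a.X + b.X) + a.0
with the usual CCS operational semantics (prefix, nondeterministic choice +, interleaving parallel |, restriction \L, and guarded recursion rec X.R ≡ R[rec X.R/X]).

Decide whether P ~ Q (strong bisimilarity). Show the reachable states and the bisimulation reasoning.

Reachable graph of P (2 states):
  p0 = rec X. a.(a.X + b.X) → -a-> p1
  p1 = a.(rec X. a.(a.X + b.X)) + b.(rec X. a.(a.X + b.X)) → -a-> p0, -b-> p0
Reachable graph of Q (3 states):
  q0 = rec X. a.(a.X + b.X) + a.0 → -a-> q1, -a-> q2
  q1 = 0 → ∅
  q2 = a.(rec X. a.(a.X + b.X) + a.0) + b.(rec X. a.(a.X + b.X) + a.0) → -a-> q0, -b-> q0
Bisimilarity quotient blocks:
  B0 = {p0}
  B1 = {p1}
  B2 = {q0}
  B3 = {q1}
  B4 = {q2}
p0 ∈ B0, q0 ∈ B2 → different blocks

NO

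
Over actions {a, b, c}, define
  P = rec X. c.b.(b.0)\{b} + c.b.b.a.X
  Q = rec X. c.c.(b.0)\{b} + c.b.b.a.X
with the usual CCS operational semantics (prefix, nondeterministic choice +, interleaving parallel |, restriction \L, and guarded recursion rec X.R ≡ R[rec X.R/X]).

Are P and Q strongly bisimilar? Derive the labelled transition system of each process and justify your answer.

P ≁ Q

Reachable graph of P (6 states):
  s0 = rec X. c.b.(b.0)\{b} + c.b.b.a.X | --c--▸ s1, --c--▸ s2
  s1 = b.(b.0)\{b} | --b--▸ s3
  s2 = b.b.a.(rec X. c.b.(b.0)\{b} + c.b.b.a.X) | --b--▸ s4
  s3 = (b.0)\{b} | (no moves)
  s4 = b.a.(rec X. c.b.(b.0)\{b} + c.b.b.a.X) | --b--▸ s5
  s5 = a.(rec X. c.b.(b.0)\{b} + c.b.b.a.X) | --a--▸ s0
Reachable graph of Q (6 states):
  t0 = rec X. c.c.(b.0)\{b} + c.b.b.a.X | --c--▸ t1, --c--▸ t2
  t1 = b.b.a.(rec X. c.c.(b.0)\{b} + c.b.b.a.X) | --b--▸ t3
  t2 = c.(b.0)\{b} | --c--▸ t4
  t3 = b.a.(rec X. c.c.(b.0)\{b} + c.b.b.a.X) | --b--▸ t5
  t4 = (b.0)\{b} | (no moves)
  t5 = a.(rec X. c.c.(b.0)\{b} + c.b.b.a.X) | --a--▸ t0
Partition-refinement fixed point:
  B0 = {s0}
  B1 = {s1}
  B2 = {s3, t4}
  B3 = {s2}
  B4 = {s4}
  B5 = {s5}
  B6 = {t0}
  B7 = {t2}
  B8 = {t1}
  B9 = {t3}
  B10 = {t5}
s0 ∈ B0, t0 ∈ B6 → different blocks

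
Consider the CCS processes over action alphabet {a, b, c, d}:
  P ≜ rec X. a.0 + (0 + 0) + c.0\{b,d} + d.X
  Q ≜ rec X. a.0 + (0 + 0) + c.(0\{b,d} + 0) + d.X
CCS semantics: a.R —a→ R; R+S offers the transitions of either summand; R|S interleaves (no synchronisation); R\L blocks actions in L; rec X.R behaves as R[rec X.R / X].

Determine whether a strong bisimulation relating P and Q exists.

Reachable graph of P (3 states):
  s0 = rec X. a.0 + (0 + 0) + c.0\{b,d} + d.X | --a--▸ s1, --c--▸ s2, --d--▸ s0
  s1 = 0 | (no moves)
  s2 = 0\{b,d} | (no moves)
Reachable graph of Q (3 states):
  t0 = rec X. a.0 + (0 + 0) + c.(0\{b,d} + 0) + d.X | --a--▸ t1, --c--▸ t2, --d--▸ t0
  t1 = 0 | (no moves)
  t2 = 0\{b,d} + 0 | (no moves)
Partition-refinement fixed point:
  B0 = {s0, t0}
  B1 = {s1, s2, t1, t2}
s0 ∈ B0, t0 ∈ B0 → same block

P ~ Q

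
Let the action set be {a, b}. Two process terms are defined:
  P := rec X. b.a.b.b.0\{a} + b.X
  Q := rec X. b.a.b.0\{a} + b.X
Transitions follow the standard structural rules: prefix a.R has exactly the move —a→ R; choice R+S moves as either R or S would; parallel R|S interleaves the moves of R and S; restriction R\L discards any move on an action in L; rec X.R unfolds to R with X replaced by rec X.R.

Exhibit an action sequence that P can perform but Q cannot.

babb

Reachable graph of P (5 states):
  p0 = rec X. b.a.b.b.0\{a} + b.X | -b-> p0, -b-> p1
  p1 = a.b.b.0\{a} | -a-> p2
  p2 = b.b.0\{a} | -b-> p3
  p3 = b.0\{a} | -b-> p4
  p4 = 0\{a} | ·
Reachable graph of Q (4 states):
  q0 = rec X. b.a.b.0\{a} + b.X | -b-> q0, -b-> q1
  q1 = a.b.0\{a} | -a-> q2
  q2 = b.0\{a} | -b-> q3
  q3 = 0\{a} | ·
Trace ⟨babb⟩ through P, begin at {p0}:
  after b @ step 1: {p0, p1}
  after a @ step 2: {p2}
  after b @ step 3: {p3}
  after b @ step 4: {p4}
  ✓ P
Trace ⟨babb⟩ through Q, begin at {q0}:
  after b @ step 1: {q0, q1}
  after a @ step 2: {q2}
  after b @ step 3: {q3}
  after b @ step 4: ∅  — Q cannot continue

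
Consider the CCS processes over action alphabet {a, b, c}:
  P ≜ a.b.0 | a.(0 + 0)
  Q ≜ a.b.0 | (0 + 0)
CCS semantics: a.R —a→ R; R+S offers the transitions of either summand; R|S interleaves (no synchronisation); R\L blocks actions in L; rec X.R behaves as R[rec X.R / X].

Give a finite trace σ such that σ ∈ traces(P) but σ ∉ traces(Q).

LTS(P): 6 reachable states
  p0 = a.b.0 | a.(0 + 0) has moves —a→ p1, —a→ p2
  p1 = a.b.0 | (0 + 0) has moves —a→ p3
  p2 = b.0 | a.(0 + 0) has moves —a→ p3, —b→ p4
  p3 = b.0 | (0 + 0) has moves —b→ p5
  p4 = 0 | a.(0 + 0) has moves —a→ p5
  p5 = 0 | (0 + 0) has moves ·
LTS(Q): 3 reachable states
  q0 = a.b.0 | (0 + 0) has moves —a→ q1
  q1 = b.0 | (0 + 0) has moves —b→ q2
  q2 = 0 | (0 + 0) has moves ·
Trace ⟨aa⟩ through P, begin at {p0}:
  step 1 (a): {p1, p2}
  step 2 (a): {p3}
  — P admits the full trace.
Trace ⟨aa⟩ through Q, begin at {q0}:
  step 1 (a): {q1}
  step 2 (a): ∅ (Q stuck)

aa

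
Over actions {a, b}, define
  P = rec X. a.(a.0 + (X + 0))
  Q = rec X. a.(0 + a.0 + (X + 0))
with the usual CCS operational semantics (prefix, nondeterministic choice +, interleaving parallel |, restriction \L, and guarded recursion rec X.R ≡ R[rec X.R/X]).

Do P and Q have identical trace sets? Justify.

traces(P) = traces(Q)

LTS(P): 3 reachable states
  u0 = rec X. a.(a.0 + (X + 0)) ⊢ ··a··> u1
  u1 = a.0 + ((rec X. a.(a.0 + (X + 0))) + 0) ⊢ ··a··> u1, ··a··> u2
  u2 = 0 ⊢ stopped
LTS(Q): 3 reachable states
  v0 = rec X. a.(0 + a.0 + (X + 0)) ⊢ ··a··> v1
  v1 = 0 + a.0 + ((rec X. a.(0 + a.0 + (X + 0))) + 0) ⊢ ··a··> v1, ··a··> v2
  v2 = 0 ⊢ stopped
Bisimilarity quotient blocks:
  B0 = {u0, v0}
  B1 = {u1, v1}
  B2 = {u2, v2}
u0 ∈ B0, v0 ∈ B0 → same block
Bisimilar ⇒ trace-equivalent.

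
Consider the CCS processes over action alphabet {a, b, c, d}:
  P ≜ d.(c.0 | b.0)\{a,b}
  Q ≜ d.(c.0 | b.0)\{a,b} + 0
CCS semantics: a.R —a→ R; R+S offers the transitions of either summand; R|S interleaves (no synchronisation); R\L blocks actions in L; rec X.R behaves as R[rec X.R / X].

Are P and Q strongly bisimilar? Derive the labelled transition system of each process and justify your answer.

LTS(P): 3 reachable states
  u0 = d.(c.0 | b.0)\{a,b} → =d=> u1
  u1 = (c.0 | b.0)\{a,b} → =c=> u2
  u2 = (0 | b.0)\{a,b} → (no moves)
LTS(Q): 3 reachable states
  v0 = d.(c.0 | b.0)\{a,b} + 0 → =d=> v1
  v1 = (c.0 | b.0)\{a,b} → =c=> v2
  v2 = (0 | b.0)\{a,b} → (no moves)
Partition-refinement fixed point:
  B0 = {u0, v0}
  B1 = {u1, v1}
  B2 = {u2, v2}
u0 ∈ B0, v0 ∈ B0 → same block

YES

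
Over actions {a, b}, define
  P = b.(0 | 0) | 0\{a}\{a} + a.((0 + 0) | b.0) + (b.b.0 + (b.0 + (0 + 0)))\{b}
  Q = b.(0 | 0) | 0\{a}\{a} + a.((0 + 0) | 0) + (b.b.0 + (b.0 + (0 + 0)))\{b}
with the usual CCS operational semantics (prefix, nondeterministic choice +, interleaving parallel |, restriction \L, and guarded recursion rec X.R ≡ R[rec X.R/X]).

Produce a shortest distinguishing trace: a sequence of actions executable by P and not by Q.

ab

LTS(P): 4 reachable states
  s0 = b.(0 | 0) | 0\{a}\{a} + a.((0 + 0) | b.0) + (b.b.0 + (b.0 + (0 + 0)))\{b} → --a--▸ s1, --b--▸ s2
  s1 = (0 + 0) | b.0 → --b--▸ s3
  s2 = 0 | 0 | 0\{a}\{a} → ·
  s3 = (0 + 0) | 0 → ·
LTS(Q): 3 reachable states
  t0 = b.(0 | 0) | 0\{a}\{a} + a.((0 + 0) | 0) + (b.b.0 + (b.0 + (0 + 0)))\{b} → --a--▸ t1, --b--▸ t2
  t1 = (0 + 0) | 0 → ·
  t2 = 0 | 0 | 0\{a}\{a} → ·
Run σ = ⟨ab⟩ on P: start {s0}
  [1] a ⇒ {s1}
  [2] b ⇒ {s3}
  — P admits the full trace.
Run σ = ⟨ab⟩ on Q: start {t0}
  [1] a ⇒ {t1}
  [2] b ⇒ ∅  — Q cannot continue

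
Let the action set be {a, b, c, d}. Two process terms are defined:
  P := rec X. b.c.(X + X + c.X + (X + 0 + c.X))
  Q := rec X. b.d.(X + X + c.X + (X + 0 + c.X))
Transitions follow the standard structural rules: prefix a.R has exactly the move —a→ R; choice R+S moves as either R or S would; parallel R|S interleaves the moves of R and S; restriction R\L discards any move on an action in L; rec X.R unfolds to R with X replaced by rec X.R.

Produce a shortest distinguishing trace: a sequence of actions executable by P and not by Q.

bc

P's transition system — 3 states:
  s0 = rec X. b.c.(X + X + c.X + (X + 0 + c.X)) has moves =b=> s1
  s1 = c.((rec X. b.c.(X + X + c.X + (X + 0 + c.X))) + (rec X. b.c.(X + X + c.X + (X + 0 + c.X))) + c.(rec X. b.c.(X + X + c.X + (X + 0 + c.X))) + ((rec X. b.c.(X + X + c.X + (X + 0 + c.X))) + 0 + c.(rec X. b.c.(X + X + c.X + (X + 0 + c.X))))) has moves =c=> s2
  s2 = (rec X. b.c.(X + X + c.X + (X + 0 + c.X))) + (rec X. b.c.(X + X + c.X + (X + 0 + c.X))) + c.(rec X. b.c.(X + X + c.X + (X + 0 + c.X))) + ((rec X. b.c.(X + X + c.X + (X + 0 + c.X))) + 0 + c.(rec X. b.c.(X + X + c.X + (X + 0 + c.X)))) has moves =b=> s1, =c=> s0
Q's transition system — 3 states:
  t0 = rec X. b.d.(X + X + c.X + (X + 0 + c.X)) has moves =b=> t1
  t1 = d.((rec X. b.d.(X + X + c.X + (X + 0 + c.X))) + (rec X. b.d.(X + X + c.X + (X + 0 + c.X))) + c.(rec X. b.d.(X + X + c.X + (X + 0 + c.X))) + ((rec X. b.d.(X + X + c.X + (X + 0 + c.X))) + 0 + c.(rec X. b.d.(X + X + c.X + (X + 0 + c.X))))) has moves =d=> t2
  t2 = (rec X. b.d.(X + X + c.X + (X + 0 + c.X))) + (rec X. b.d.(X + X + c.X + (X + 0 + c.X))) + c.(rec X. b.d.(X + X + c.X + (X + 0 + c.X))) + ((rec X. b.d.(X + X + c.X + (X + 0 + c.X))) + 0 + c.(rec X. b.d.(X + X + c.X + (X + 0 + c.X)))) has moves =b=> t1, =c=> t0
Executing bc from P (initial set {s0}):
  [1] b ⇒ {s1}
  [2] c ⇒ {s2}
  — P admits the full trace.
Executing bc from Q (initial set {t0}):
  [1] b ⇒ {t1}
  [2] c ⇒ ∅  — Q cannot continue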